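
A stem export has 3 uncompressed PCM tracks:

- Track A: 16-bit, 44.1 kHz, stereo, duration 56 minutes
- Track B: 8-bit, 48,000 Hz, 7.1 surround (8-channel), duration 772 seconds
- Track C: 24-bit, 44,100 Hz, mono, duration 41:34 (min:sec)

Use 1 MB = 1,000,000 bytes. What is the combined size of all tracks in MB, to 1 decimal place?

1219.1 MB

Track A: 56 minutes = 3,360 s; 44,100 × 3,360 × 2 × 2 = 592,704,000 bytes.
Track B: 48,000 × 772 × 1 × 8 = 296,448,000 bytes.
Track C: 41:34 (min:sec) = 2,494 s; 44,100 × 2,494 × 3 × 1 = 329,956,200 bytes.
Total = 1,219,108,200 bytes = 1219.1 MB.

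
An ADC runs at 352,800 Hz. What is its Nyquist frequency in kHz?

176.4 kHz

Nyquist frequency = sample rate / 2 = 352,800 / 2 = 176.4 kHz.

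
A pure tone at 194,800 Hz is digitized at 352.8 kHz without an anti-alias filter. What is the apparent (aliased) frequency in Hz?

158,000 Hz

Nyquist = 352,800/2 = 176,400 Hz; 194,800 Hz exceeds it.
Alias = |194,800 − 1×352,800| = |194,800 − 352,800| = 158,000 Hz.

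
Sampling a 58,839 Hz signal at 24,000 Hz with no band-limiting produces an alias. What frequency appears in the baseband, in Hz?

Nyquist = 24,000/2 = 12,000 Hz; 58,839 Hz exceeds it.
Alias = |58,839 − 2×24,000| = |58,839 − 48,000| = 10,839 Hz.

10,839 Hz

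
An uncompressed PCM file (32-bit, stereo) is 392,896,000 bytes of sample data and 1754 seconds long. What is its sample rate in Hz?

28,000 Hz

Bytes = sample_rate × seconds × bytes_per_sample × channels.
sample_rate = 392,896,000 / (1,754 × 4 × 2) = 392,896,000 / 14,032 = 28,000 Hz.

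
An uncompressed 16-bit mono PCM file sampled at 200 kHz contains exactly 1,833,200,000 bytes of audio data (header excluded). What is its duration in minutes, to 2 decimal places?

Byte rate = 200,000 × 2 × 1 = 400,000 bytes/s.
Duration = 1,833,200,000 / 400,000 = 4,583 s.
4,583 s / 60 = 76.38 minutes.

76.38 minutes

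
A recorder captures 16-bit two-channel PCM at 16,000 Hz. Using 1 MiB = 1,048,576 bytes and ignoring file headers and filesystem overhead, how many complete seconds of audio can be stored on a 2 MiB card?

Uncompressed byte rate = 16,000 × 2 × 2 = 64,000 bytes/s.
Capacity = 2 × 1,048,576 = 2,097,152 bytes.
2,097,152 / 64,000 ≈ 32.77 s → 32 seconds.

32 seconds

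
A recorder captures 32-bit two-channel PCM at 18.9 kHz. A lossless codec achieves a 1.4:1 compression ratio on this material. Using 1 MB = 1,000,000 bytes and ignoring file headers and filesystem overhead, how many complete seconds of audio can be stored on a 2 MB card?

Uncompressed byte rate = 18,900 × 4 × 2 = 151,200 bytes/s.
After 1.4:1 compression, effective rate ≈ 108000 bytes/s.
Capacity = 2 × 1,000,000 = 2,000,000 bytes.
2,000,000 / effective rate ≈ 18.52 s → 18 seconds.

18 seconds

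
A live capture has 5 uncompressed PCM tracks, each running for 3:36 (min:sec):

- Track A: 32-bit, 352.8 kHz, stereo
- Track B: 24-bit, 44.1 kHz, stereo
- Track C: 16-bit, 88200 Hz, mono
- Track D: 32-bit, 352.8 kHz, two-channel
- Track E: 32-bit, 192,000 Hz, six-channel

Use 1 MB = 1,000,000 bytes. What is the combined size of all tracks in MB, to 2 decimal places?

2309.86 MB

3:36 (min:sec) = 216 s.
Track A: 352,800 × 216 × 4 × 2 = 609,638,400 bytes.
Track B: 44,100 × 216 × 3 × 2 = 57,153,600 bytes.
Track C: 88,200 × 216 × 2 × 1 = 38,102,400 bytes.
Track D: 352,800 × 216 × 4 × 2 = 609,638,400 bytes.
Track E: 192,000 × 216 × 4 × 6 = 995,328,000 bytes.
Total = 2,309,860,800 bytes = 2309.86 MB.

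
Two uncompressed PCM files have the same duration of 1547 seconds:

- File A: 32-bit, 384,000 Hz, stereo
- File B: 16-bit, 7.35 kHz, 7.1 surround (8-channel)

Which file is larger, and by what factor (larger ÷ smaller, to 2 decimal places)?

File A: 384,000 × 4 × 2 = 3,072,000 bytes/s.
File B: 7,350 × 2 × 8 = 117,600 bytes/s.
File A is larger; ratio = 4,752,384,000 / 181,927,200 = 26.12.

File A, by a factor of 26.12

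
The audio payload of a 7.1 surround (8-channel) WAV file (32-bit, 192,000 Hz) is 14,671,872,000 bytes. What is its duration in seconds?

Byte rate = 192,000 × 4 × 8 = 6,144,000 bytes/s.
Duration = 14,671,872,000 / 6,144,000 = 2,388 s.

2,388 seconds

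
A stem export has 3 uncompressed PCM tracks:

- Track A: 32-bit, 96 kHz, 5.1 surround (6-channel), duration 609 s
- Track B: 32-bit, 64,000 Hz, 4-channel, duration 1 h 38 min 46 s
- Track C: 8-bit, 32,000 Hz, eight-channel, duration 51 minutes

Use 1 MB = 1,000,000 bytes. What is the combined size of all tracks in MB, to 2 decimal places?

Track A: 96,000 × 609 × 4 × 6 = 1,403,136,000 bytes.
Track B: 1 h 38 min 46 s = 5,926 s; 64,000 × 5,926 × 4 × 4 = 6,068,224,000 bytes.
Track C: 51 minutes = 3,060 s; 32,000 × 3,060 × 1 × 8 = 783,360,000 bytes.
Total = 8,254,720,000 bytes = 8254.72 MB.

8254.72 MB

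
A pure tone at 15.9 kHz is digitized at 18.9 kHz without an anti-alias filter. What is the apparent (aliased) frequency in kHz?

3 kHz

Nyquist = 18,900/2 = 9,450 Hz; 15,900 Hz exceeds it.
Alias = |15,900 − 1×18,900| = |15,900 − 18,900| = 3,000 Hz = 3 kHz.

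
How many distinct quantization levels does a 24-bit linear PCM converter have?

2^24 = 16,777,216.

16,777,216 levels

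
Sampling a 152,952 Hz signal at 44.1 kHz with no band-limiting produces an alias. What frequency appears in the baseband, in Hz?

Nyquist = 44,100/2 = 22,050 Hz; 152,952 Hz exceeds it.
Alias = |152,952 − 3×44,100| = |152,952 − 132,300| = 20,652 Hz.

20,652 Hz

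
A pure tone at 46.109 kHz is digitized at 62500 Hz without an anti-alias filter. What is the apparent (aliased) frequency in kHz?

16.391 kHz

Nyquist = 62,500/2 = 31,250 Hz; 46,109 Hz exceeds it.
Alias = |46,109 − 1×62,500| = |46,109 − 62,500| = 16,391 Hz = 16.391 kHz.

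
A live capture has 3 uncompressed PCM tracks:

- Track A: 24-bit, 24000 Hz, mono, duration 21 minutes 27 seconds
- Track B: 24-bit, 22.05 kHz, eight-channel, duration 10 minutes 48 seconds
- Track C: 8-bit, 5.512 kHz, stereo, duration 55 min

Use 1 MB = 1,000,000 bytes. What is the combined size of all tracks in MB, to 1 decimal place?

472.0 MB

Track A: 21 minutes 27 seconds = 1,287 s; 24,000 × 1,287 × 3 × 1 = 92,664,000 bytes.
Track B: 10 minutes 48 seconds = 648 s; 22,050 × 648 × 3 × 8 = 342,921,600 bytes.
Track C: 55 min = 3,300 s; 5,512 × 3,300 × 1 × 2 = 36,379,200 bytes.
Total = 471,964,800 bytes = 472.0 MB.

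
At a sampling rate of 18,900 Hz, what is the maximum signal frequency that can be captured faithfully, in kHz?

Nyquist frequency = sample rate / 2 = 18,900 / 2 = 9.45 kHz.

9.45 kHz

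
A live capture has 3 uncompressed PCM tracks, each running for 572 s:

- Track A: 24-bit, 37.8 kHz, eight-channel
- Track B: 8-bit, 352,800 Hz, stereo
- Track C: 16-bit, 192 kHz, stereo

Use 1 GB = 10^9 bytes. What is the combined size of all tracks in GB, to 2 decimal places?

Track A: 37,800 × 572 × 3 × 8 = 518,918,400 bytes.
Track B: 352,800 × 572 × 1 × 2 = 403,603,200 bytes.
Track C: 192,000 × 572 × 2 × 2 = 439,296,000 bytes.
Total = 1,361,817,600 bytes = 1.36 GB.

1.36 GB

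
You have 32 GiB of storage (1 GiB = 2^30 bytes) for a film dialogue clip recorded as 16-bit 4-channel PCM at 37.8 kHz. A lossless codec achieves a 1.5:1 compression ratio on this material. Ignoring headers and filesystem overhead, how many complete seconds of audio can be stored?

Uncompressed byte rate = 37,800 × 2 × 4 = 302,400 bytes/s.
After 1.5:1 compression, effective rate ≈ 201600 bytes/s.
Capacity = 32 × 1,073,741,824 = 34,359,738,368 bytes.
34,359,738,368 / effective rate ≈ 170435.21 s → 170,435 seconds.

170,435 seconds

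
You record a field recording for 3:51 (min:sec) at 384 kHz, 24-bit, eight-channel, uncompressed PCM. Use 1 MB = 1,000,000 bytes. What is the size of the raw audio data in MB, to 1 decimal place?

Duration = 3:51 (min:sec) = 231 s.
Bytes = 384,000 samples/s × 231 s × 3 bytes/sample × 8 ch = 2,128,896,000 bytes.
2,128,896,000 / 1,000,000 = 2128.9 MB.

2128.9 MB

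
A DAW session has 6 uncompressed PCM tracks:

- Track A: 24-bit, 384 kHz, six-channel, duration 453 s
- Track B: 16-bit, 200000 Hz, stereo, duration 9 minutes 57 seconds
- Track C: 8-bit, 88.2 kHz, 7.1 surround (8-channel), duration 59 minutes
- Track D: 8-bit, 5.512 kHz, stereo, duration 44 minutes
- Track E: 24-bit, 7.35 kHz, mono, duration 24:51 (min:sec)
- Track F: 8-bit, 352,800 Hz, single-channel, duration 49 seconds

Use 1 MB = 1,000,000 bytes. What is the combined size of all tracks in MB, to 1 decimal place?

Track A: 384,000 × 453 × 3 × 6 = 3,131,136,000 bytes.
Track B: 9 minutes 57 seconds = 597 s; 200,000 × 597 × 2 × 2 = 477,600,000 bytes.
Track C: 59 minutes = 3,540 s; 88,200 × 3,540 × 1 × 8 = 2,497,824,000 bytes.
Track D: 44 minutes = 2,640 s; 5,512 × 2,640 × 1 × 2 = 29,103,360 bytes.
Track E: 24:51 (min:sec) = 1,491 s; 7,350 × 1,491 × 3 × 1 = 32,876,550 bytes.
Track F: 352,800 × 49 × 1 × 1 = 17,287,200 bytes.
Total = 6,185,827,110 bytes = 6185.8 MB.

6185.8 MB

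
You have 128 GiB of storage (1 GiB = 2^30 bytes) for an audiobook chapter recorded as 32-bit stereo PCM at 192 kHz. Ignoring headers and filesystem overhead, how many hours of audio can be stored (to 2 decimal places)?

24.86 hours

Uncompressed byte rate = 192,000 × 4 × 2 = 1,536,000 bytes/s.
Capacity = 128 × 1,073,741,824 = 137,438,953,472 bytes.
137,438,953,472 / 1,536,000 ≈ 89478.49 s → 24.86 hours.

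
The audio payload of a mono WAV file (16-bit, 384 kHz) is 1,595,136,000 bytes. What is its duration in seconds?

2,077 seconds

Byte rate = 384,000 × 2 × 1 = 768,000 bytes/s.
Duration = 1,595,136,000 / 768,000 = 2,077 s.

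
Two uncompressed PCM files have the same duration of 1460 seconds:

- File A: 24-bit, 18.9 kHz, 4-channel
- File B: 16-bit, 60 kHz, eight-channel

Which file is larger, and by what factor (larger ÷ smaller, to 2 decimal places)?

File B, by a factor of 4.23

File A: 18,900 × 3 × 4 = 226,800 bytes/s.
File B: 60,000 × 2 × 8 = 960,000 bytes/s.
File B is larger; ratio = 1,401,600,000 / 331,128,000 = 4.23.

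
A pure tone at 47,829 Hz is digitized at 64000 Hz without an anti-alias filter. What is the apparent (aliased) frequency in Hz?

Nyquist = 64,000/2 = 32,000 Hz; 47,829 Hz exceeds it.
Alias = |47,829 − 1×64,000| = |47,829 − 64,000| = 16,171 Hz.

16,171 Hz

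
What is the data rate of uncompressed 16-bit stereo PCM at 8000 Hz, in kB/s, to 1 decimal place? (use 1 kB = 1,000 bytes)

32.0 kB/s

Bit rate = 8,000 × 16 × 2 = 256,000 bits/s.
256,000 / 8 = 32,000 B/s = 32.0 kB/s.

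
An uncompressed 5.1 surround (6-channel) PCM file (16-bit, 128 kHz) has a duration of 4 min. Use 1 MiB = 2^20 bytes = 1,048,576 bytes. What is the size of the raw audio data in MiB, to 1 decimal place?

351.6 MiB

Duration = 4 min = 240 s.
Bytes = 128,000 samples/s × 240 s × 2 bytes/sample × 6 ch = 368,640,000 bytes.
368,640,000 / 1,048,576 = 351.6 MiB.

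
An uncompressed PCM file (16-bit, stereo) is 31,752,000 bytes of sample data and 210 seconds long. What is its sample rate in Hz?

Bytes = sample_rate × seconds × bytes_per_sample × channels.
sample_rate = 31,752,000 / (210 × 2 × 2) = 31,752,000 / 840 = 37,800 Hz.

37,800 Hz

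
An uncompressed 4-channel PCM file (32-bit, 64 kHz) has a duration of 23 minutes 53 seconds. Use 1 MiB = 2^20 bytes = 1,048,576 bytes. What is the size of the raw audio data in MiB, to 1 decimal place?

Duration = 23 minutes 53 seconds = 1,433 s.
Bytes = 64,000 samples/s × 1,433 s × 4 bytes/sample × 4 ch = 1,467,392,000 bytes.
1,467,392,000 / 1,048,576 = 1399.4 MiB.

1399.4 MiB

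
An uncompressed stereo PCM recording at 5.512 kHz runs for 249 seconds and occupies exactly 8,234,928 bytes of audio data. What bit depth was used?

24 bits

Bytes per sample = 8,234,928 / (5,512 × 249 × 2) = 8,234,928 / 2,744,976 = 3.
Bit depth = 3 × 8 = 24 bits.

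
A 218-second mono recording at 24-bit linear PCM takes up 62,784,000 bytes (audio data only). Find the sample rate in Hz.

Bytes = sample_rate × seconds × bytes_per_sample × channels.
sample_rate = 62,784,000 / (218 × 3 × 1) = 62,784,000 / 654 = 96,000 Hz.

96,000 Hz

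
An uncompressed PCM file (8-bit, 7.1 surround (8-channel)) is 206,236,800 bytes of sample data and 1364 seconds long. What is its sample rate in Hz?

Bytes = sample_rate × seconds × bytes_per_sample × channels.
sample_rate = 206,236,800 / (1,364 × 1 × 8) = 206,236,800 / 10,912 = 18,900 Hz.

18,900 Hz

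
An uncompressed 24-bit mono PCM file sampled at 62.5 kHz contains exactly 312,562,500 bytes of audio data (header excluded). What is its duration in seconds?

1,667 seconds

Byte rate = 62,500 × 3 × 1 = 187,500 bytes/s.
Duration = 312,562,500 / 187,500 = 1,667 s.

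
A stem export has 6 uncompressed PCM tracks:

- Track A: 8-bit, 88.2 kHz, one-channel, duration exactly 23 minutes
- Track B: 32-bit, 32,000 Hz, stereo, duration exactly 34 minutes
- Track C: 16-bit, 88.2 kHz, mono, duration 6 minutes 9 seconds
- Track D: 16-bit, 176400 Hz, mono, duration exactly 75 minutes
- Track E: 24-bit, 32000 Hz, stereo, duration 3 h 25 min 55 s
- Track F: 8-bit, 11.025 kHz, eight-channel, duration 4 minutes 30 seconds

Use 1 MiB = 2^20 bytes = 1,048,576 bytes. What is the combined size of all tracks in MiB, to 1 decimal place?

4475.2 MiB

Track A: exactly 23 minutes = 1,380 s; 88,200 × 1,380 × 1 × 1 = 121,716,000 bytes.
Track B: exactly 34 minutes = 2,040 s; 32,000 × 2,040 × 4 × 2 = 522,240,000 bytes.
Track C: 6 minutes 9 seconds = 369 s; 88,200 × 369 × 2 × 1 = 65,091,600 bytes.
Track D: exactly 75 minutes = 4,500 s; 176,400 × 4,500 × 2 × 1 = 1,587,600,000 bytes.
Track E: 3 h 25 min 55 s = 12,355 s; 32,000 × 12,355 × 3 × 2 = 2,372,160,000 bytes.
Track F: 4 minutes 30 seconds = 270 s; 11,025 × 270 × 1 × 8 = 23,814,000 bytes.
Total = 4,692,621,600 bytes = 4475.2 MiB.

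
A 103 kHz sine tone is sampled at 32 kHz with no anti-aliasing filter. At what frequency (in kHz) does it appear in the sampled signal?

Nyquist = 32,000/2 = 16,000 Hz; 103,000 Hz exceeds it.
Alias = |103,000 − 3×32,000| = |103,000 − 96,000| = 7,000 Hz = 7 kHz.

7 kHz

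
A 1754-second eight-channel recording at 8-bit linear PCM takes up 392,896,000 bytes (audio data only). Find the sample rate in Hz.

28,000 Hz

Bytes = sample_rate × seconds × bytes_per_sample × channels.
sample_rate = 392,896,000 / (1,754 × 1 × 8) = 392,896,000 / 14,032 = 28,000 Hz.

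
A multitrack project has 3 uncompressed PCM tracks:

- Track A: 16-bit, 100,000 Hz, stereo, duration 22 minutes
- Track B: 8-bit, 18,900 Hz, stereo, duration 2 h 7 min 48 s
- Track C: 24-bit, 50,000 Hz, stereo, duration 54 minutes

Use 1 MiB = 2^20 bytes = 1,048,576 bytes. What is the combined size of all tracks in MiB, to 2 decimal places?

Track A: 22 minutes = 1,320 s; 100,000 × 1,320 × 2 × 2 = 528,000,000 bytes.
Track B: 2 h 7 min 48 s = 7,668 s; 18,900 × 7,668 × 1 × 2 = 289,850,400 bytes.
Track C: 54 minutes = 3,240 s; 50,000 × 3,240 × 3 × 2 = 972,000,000 bytes.
Total = 1,789,850,400 bytes = 1706.93 MiB.

1706.93 MiB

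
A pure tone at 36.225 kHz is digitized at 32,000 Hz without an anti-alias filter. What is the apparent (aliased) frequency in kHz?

Nyquist = 32,000/2 = 16,000 Hz; 36,225 Hz exceeds it.
Alias = |36,225 − 1×32,000| = |36,225 − 32,000| = 4,225 Hz = 4.225 kHz.

4.225 kHz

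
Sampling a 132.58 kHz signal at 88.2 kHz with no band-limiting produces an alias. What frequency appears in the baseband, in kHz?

43.82 kHz

Nyquist = 88,200/2 = 44,100 Hz; 132,580 Hz exceeds it.
Alias = |132,580 − 2×88,200| = |132,580 − 176,400| = 43,820 Hz = 43.82 kHz.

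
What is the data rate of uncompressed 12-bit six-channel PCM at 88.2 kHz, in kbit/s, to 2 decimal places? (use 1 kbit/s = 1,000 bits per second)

Bit rate = 88,200 × 12 × 6 = 6,350,400 bits/s.
= 6350.40 kbit/s.

6350.40 kbit/s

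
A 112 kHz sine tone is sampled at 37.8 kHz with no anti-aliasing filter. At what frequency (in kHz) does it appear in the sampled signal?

1.4 kHz

Nyquist = 37,800/2 = 18,900 Hz; 112,000 Hz exceeds it.
Alias = |112,000 − 3×37,800| = |112,000 − 113,400| = 1,400 Hz = 1.4 kHz.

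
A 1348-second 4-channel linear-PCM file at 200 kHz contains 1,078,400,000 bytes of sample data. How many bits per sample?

8 bits

Bytes per sample = 1,078,400,000 / (200,000 × 1,348 × 4) = 1,078,400,000 / 1,078,400,000 = 1.
Bit depth = 1 × 8 = 8 bits.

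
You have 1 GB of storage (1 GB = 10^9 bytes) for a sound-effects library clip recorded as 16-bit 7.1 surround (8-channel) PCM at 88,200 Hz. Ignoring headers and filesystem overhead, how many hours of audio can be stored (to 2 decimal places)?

Uncompressed byte rate = 88,200 × 2 × 8 = 1,411,200 bytes/s.
Capacity = 1 × 1,000,000,000 = 1,000,000,000 bytes.
1,000,000,000 / 1,411,200 ≈ 708.62 s → 0.20 hours.

0.20 hours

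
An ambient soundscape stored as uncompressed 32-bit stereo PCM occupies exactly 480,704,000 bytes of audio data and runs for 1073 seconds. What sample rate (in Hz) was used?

56,000 Hz

Bytes = sample_rate × seconds × bytes_per_sample × channels.
sample_rate = 480,704,000 / (1,073 × 4 × 2) = 480,704,000 / 8,584 = 56,000 Hz.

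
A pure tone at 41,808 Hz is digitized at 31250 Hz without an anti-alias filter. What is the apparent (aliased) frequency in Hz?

Nyquist = 31,250/2 = 15,625 Hz; 41,808 Hz exceeds it.
Alias = |41,808 − 1×31,250| = |41,808 − 31,250| = 10,558 Hz.

10,558 Hz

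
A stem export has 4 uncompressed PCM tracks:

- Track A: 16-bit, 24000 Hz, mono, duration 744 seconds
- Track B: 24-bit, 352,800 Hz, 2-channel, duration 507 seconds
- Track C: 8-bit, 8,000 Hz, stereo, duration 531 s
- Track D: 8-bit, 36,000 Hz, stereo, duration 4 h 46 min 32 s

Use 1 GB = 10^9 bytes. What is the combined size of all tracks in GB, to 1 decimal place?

Track A: 24,000 × 744 × 2 × 1 = 35,712,000 bytes.
Track B: 352,800 × 507 × 3 × 2 = 1,073,217,600 bytes.
Track C: 8,000 × 531 × 1 × 2 = 8,496,000 bytes.
Track D: 4 h 46 min 32 s = 17,192 s; 36,000 × 17,192 × 1 × 2 = 1,237,824,000 bytes.
Total = 2,355,249,600 bytes = 2.4 GB.

2.4 GB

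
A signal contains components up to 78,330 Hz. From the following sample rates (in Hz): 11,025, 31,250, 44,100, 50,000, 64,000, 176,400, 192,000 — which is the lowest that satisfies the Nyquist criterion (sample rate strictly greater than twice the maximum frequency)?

176,400 Hz

Need sample rate > 2 × 78,330 = 156,660 Hz.
Lowest listed rate above 156,660 Hz is 176,400 Hz.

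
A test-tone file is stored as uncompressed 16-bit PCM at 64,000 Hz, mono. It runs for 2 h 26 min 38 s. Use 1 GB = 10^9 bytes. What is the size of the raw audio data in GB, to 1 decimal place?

1.1 GB

Duration = 2 h 26 min 38 s = 8,798 s.
Bytes = 64,000 samples/s × 8,798 s × 2 bytes/sample × 1 ch = 1,126,144,000 bytes.
1,126,144,000 / 1,000,000,000 = 1.1 GB.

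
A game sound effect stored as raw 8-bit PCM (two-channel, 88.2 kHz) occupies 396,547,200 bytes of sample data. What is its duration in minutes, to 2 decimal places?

37.47 minutes

Byte rate = 88,200 × 1 × 2 = 176,400 bytes/s.
Duration = 396,547,200 / 176,400 = 2,248 s.
2,248 s / 60 = 37.47 minutes.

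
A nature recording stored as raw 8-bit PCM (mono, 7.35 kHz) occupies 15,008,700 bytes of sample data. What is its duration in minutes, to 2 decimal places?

Byte rate = 7,350 × 1 × 1 = 7,350 bytes/s.
Duration = 15,008,700 / 7,350 = 2,042 s.
2,042 s / 60 = 34.03 minutes.

34.03 minutes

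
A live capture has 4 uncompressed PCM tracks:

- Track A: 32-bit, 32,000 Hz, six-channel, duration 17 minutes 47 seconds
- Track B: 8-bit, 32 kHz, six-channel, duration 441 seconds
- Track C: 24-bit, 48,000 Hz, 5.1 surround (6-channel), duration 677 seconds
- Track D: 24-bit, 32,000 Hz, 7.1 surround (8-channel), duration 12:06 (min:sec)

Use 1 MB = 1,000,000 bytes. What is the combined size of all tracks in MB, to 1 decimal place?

Track A: 17 minutes 47 seconds = 1,067 s; 32,000 × 1,067 × 4 × 6 = 819,456,000 bytes.
Track B: 32,000 × 441 × 1 × 6 = 84,672,000 bytes.
Track C: 48,000 × 677 × 3 × 6 = 584,928,000 bytes.
Track D: 12:06 (min:sec) = 726 s; 32,000 × 726 × 3 × 8 = 557,568,000 bytes.
Total = 2,046,624,000 bytes = 2046.6 MB.

2046.6 MB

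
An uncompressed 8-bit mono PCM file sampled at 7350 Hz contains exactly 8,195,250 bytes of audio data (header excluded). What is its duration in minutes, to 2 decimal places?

18.58 minutes

Byte rate = 7,350 × 1 × 1 = 7,350 bytes/s.
Duration = 8,195,250 / 7,350 = 1,115 s.
1,115 s / 60 = 18.58 minutes.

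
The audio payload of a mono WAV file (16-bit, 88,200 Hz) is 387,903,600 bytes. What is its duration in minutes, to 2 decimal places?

Byte rate = 88,200 × 2 × 1 = 176,400 bytes/s.
Duration = 387,903,600 / 176,400 = 2,199 s.
2,199 s / 60 = 36.65 minutes.

36.65 minutes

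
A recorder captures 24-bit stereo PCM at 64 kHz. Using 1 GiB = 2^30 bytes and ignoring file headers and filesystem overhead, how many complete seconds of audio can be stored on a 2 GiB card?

5,592 seconds

Uncompressed byte rate = 64,000 × 3 × 2 = 384,000 bytes/s.
Capacity = 2 × 1,073,741,824 = 2,147,483,648 bytes.
2,147,483,648 / 384,000 ≈ 5592.41 s → 5,592 seconds.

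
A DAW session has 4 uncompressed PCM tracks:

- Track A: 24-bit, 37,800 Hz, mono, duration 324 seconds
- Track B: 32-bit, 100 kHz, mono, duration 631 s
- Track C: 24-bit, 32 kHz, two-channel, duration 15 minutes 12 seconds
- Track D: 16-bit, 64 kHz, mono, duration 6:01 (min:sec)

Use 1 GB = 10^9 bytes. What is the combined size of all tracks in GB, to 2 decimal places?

Track A: 37,800 × 324 × 3 × 1 = 36,741,600 bytes.
Track B: 100,000 × 631 × 4 × 1 = 252,400,000 bytes.
Track C: 15 minutes 12 seconds = 912 s; 32,000 × 912 × 3 × 2 = 175,104,000 bytes.
Track D: 6:01 (min:sec) = 361 s; 64,000 × 361 × 2 × 1 = 46,208,000 bytes.
Total = 510,453,600 bytes = 0.51 GB.

0.51 GB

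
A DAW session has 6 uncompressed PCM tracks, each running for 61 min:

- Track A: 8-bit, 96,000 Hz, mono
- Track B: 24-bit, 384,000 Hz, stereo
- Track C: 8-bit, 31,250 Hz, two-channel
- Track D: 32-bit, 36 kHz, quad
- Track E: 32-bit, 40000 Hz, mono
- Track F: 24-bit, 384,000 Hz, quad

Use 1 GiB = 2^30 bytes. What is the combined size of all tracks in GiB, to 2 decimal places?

61 min = 3,660 s.
Track A: 96,000 × 3,660 × 1 × 1 = 351,360,000 bytes.
Track B: 384,000 × 3,660 × 3 × 2 = 8,432,640,000 bytes.
Track C: 31,250 × 3,660 × 1 × 2 = 228,750,000 bytes.
Track D: 36,000 × 3,660 × 4 × 4 = 2,108,160,000 bytes.
Track E: 40,000 × 3,660 × 4 × 1 = 585,600,000 bytes.
Track F: 384,000 × 3,660 × 3 × 4 = 16,865,280,000 bytes.
Total = 28,571,790,000 bytes = 26.61 GiB.

26.61 GiB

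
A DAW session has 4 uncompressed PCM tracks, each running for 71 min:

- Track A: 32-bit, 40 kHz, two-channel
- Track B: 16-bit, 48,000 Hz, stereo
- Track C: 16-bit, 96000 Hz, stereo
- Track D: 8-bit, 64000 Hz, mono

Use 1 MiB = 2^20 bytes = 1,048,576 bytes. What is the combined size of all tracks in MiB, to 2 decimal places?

3900.15 MiB

71 min = 4,260 s.
Track A: 40,000 × 4,260 × 4 × 2 = 1,363,200,000 bytes.
Track B: 48,000 × 4,260 × 2 × 2 = 817,920,000 bytes.
Track C: 96,000 × 4,260 × 2 × 2 = 1,635,840,000 bytes.
Track D: 64,000 × 4,260 × 1 × 1 = 272,640,000 bytes.
Total = 4,089,600,000 bytes = 3900.15 MiB.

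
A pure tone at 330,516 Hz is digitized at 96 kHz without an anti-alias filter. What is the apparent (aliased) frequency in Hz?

42,516 Hz

Nyquist = 96,000/2 = 48,000 Hz; 330,516 Hz exceeds it.
Alias = |330,516 − 3×96,000| = |330,516 − 288,000| = 42,516 Hz.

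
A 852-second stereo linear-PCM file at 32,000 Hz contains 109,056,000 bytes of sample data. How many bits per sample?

16 bits

Bytes per sample = 109,056,000 / (32,000 × 852 × 2) = 109,056,000 / 54,528,000 = 2.
Bit depth = 2 × 8 = 16 bits.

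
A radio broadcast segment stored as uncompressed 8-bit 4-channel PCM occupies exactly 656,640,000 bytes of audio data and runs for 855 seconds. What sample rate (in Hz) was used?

Bytes = sample_rate × seconds × bytes_per_sample × channels.
sample_rate = 656,640,000 / (855 × 1 × 4) = 656,640,000 / 3,420 = 192,000 Hz.

192,000 Hz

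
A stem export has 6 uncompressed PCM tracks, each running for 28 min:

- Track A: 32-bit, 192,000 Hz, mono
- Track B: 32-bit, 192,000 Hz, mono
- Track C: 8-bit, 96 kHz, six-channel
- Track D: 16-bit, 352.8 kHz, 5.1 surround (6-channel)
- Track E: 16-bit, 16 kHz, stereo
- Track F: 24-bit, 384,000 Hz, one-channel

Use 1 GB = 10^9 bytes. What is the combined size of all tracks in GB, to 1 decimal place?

12.7 GB

28 min = 1,680 s.
Track A: 192,000 × 1,680 × 4 × 1 = 1,290,240,000 bytes.
Track B: 192,000 × 1,680 × 4 × 1 = 1,290,240,000 bytes.
Track C: 96,000 × 1,680 × 1 × 6 = 967,680,000 bytes.
Track D: 352,800 × 1,680 × 2 × 6 = 7,112,448,000 bytes.
Track E: 16,000 × 1,680 × 2 × 2 = 107,520,000 bytes.
Track F: 384,000 × 1,680 × 3 × 1 = 1,935,360,000 bytes.
Total = 12,703,488,000 bytes = 12.7 GB.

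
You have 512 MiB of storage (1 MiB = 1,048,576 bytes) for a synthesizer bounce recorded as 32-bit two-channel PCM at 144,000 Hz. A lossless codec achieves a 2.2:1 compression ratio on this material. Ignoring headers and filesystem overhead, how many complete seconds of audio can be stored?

1,025 seconds

Uncompressed byte rate = 144,000 × 4 × 2 = 1,152,000 bytes/s.
After 2.2:1 compression, effective rate ≈ 523636.36 bytes/s.
Capacity = 512 × 1,048,576 = 536,870,912 bytes.
536,870,912 / effective rate ≈ 1025.27 s → 1,025 seconds.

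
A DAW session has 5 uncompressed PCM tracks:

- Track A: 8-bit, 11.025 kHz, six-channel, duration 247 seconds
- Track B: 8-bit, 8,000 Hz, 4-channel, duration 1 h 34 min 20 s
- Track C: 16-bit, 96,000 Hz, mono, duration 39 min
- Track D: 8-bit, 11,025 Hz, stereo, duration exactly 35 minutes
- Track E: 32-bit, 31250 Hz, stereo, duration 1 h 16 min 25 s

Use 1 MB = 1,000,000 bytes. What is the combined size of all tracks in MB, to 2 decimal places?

Track A: 11,025 × 247 × 1 × 6 = 16,339,050 bytes.
Track B: 1 h 34 min 20 s = 5,660 s; 8,000 × 5,660 × 1 × 4 = 181,120,000 bytes.
Track C: 39 min = 2,340 s; 96,000 × 2,340 × 2 × 1 = 449,280,000 bytes.
Track D: exactly 35 minutes = 2,100 s; 11,025 × 2,100 × 1 × 2 = 46,305,000 bytes.
Track E: 1 h 16 min 25 s = 4,585 s; 31,250 × 4,585 × 4 × 2 = 1,146,250,000 bytes.
Total = 1,839,294,050 bytes = 1839.29 MB.

1839.29 MB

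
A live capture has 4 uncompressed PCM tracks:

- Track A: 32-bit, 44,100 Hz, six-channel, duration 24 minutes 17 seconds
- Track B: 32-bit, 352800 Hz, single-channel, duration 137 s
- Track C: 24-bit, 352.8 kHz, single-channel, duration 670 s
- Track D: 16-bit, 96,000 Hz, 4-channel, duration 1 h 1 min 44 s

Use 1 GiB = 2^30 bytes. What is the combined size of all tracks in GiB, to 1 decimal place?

Track A: 24 minutes 17 seconds = 1,457 s; 44,100 × 1,457 × 4 × 6 = 1,542,088,800 bytes.
Track B: 352,800 × 137 × 4 × 1 = 193,334,400 bytes.
Track C: 352,800 × 670 × 3 × 1 = 709,128,000 bytes.
Track D: 1 h 1 min 44 s = 3,704 s; 96,000 × 3,704 × 2 × 4 = 2,844,672,000 bytes.
Total = 5,289,223,200 bytes = 4.9 GiB.

4.9 GiB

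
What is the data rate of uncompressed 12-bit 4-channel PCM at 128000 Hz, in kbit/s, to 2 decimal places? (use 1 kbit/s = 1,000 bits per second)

6144.00 kbit/s

Bit rate = 128,000 × 12 × 4 = 6,144,000 bits/s.
= 6144.00 kbit/s.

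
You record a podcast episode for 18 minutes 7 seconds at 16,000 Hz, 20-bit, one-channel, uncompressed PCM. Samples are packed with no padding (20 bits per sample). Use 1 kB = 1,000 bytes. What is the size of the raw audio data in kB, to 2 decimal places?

43480.00 kB

Duration = 18 minutes 7 seconds = 1,087 s.
Bits = 16,000 × 1,087 × 20 × 1 = 347,840,000 bits = 43,480,000 bytes.
43,480,000 / 1,000 = 43480.00 kB.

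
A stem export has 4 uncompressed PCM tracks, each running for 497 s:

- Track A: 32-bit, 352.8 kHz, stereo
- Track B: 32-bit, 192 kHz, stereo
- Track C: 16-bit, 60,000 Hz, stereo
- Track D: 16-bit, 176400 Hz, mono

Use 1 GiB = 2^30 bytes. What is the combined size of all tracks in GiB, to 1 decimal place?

2.3 GiB

Track A: 352,800 × 497 × 4 × 2 = 1,402,732,800 bytes.
Track B: 192,000 × 497 × 4 × 2 = 763,392,000 bytes.
Track C: 60,000 × 497 × 2 × 2 = 119,280,000 bytes.
Track D: 176,400 × 497 × 2 × 1 = 175,341,600 bytes.
Total = 2,460,746,400 bytes = 2.3 GiB.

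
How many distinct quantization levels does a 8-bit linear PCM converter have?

2^8 = 256.

256 levels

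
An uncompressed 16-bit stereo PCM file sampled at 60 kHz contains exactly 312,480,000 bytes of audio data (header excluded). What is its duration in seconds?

1,302 seconds

Byte rate = 60,000 × 2 × 2 = 240,000 bytes/s.
Duration = 312,480,000 / 240,000 = 1,302 s.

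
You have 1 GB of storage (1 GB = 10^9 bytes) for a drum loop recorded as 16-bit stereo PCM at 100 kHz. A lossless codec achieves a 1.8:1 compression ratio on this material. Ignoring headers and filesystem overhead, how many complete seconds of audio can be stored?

Uncompressed byte rate = 100,000 × 2 × 2 = 400,000 bytes/s.
After 1.8:1 compression, effective rate ≈ 222222.22 bytes/s.
Capacity = 1 × 1,000,000,000 = 1,000,000,000 bytes.
1,000,000,000 / effective rate ≈ 4500 s → 4,500 seconds.

4,500 seconds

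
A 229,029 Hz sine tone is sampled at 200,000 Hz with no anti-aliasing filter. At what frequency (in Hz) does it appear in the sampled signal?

29,029 Hz

Nyquist = 200,000/2 = 100,000 Hz; 229,029 Hz exceeds it.
Alias = |229,029 − 1×200,000| = |229,029 − 200,000| = 29,029 Hz.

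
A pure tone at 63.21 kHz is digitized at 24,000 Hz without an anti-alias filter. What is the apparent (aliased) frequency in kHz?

8.79 kHz

Nyquist = 24,000/2 = 12,000 Hz; 63,210 Hz exceeds it.
Alias = |63,210 − 3×24,000| = |63,210 − 72,000| = 8,790 Hz = 8.79 kHz.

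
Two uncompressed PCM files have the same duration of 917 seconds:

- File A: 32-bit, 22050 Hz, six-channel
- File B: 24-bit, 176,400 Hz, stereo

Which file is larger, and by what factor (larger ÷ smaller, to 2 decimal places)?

File A: 22,050 × 4 × 6 = 529,200 bytes/s.
File B: 176,400 × 3 × 2 = 1,058,400 bytes/s.
File B is larger; ratio = 970,552,800 / 485,276,400 = 2.00.

File B, by a factor of 2.00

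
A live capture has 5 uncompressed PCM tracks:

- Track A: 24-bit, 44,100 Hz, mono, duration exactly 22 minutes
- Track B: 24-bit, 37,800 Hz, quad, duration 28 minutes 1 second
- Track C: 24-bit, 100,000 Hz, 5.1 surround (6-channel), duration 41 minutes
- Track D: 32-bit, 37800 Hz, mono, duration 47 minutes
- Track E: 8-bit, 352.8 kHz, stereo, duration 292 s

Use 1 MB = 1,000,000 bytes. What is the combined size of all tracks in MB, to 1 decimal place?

5997.6 MB

Track A: exactly 22 minutes = 1,320 s; 44,100 × 1,320 × 3 × 1 = 174,636,000 bytes.
Track B: 28 minutes 1 second = 1,681 s; 37,800 × 1,681 × 3 × 4 = 762,501,600 bytes.
Track C: 41 minutes = 2,460 s; 100,000 × 2,460 × 3 × 6 = 4,428,000,000 bytes.
Track D: 47 minutes = 2,820 s; 37,800 × 2,820 × 4 × 1 = 426,384,000 bytes.
Track E: 352,800 × 292 × 1 × 2 = 206,035,200 bytes.
Total = 5,997,556,800 bytes = 5997.6 MB.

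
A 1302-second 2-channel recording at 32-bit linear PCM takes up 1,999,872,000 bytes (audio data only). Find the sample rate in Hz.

192,000 Hz

Bytes = sample_rate × seconds × bytes_per_sample × channels.
sample_rate = 1,999,872,000 / (1,302 × 4 × 2) = 1,999,872,000 / 10,416 = 192,000 Hz.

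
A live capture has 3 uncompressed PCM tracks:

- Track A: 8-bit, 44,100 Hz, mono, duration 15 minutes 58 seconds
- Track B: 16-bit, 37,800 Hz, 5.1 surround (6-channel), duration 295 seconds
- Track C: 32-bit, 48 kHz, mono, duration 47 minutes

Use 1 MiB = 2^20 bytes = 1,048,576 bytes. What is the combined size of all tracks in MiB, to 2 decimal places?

Track A: 15 minutes 58 seconds = 958 s; 44,100 × 958 × 1 × 1 = 42,247,800 bytes.
Track B: 37,800 × 295 × 2 × 6 = 133,812,000 bytes.
Track C: 47 minutes = 2,820 s; 48,000 × 2,820 × 4 × 1 = 541,440,000 bytes.
Total = 717,499,800 bytes = 684.26 MiB.

684.26 MiB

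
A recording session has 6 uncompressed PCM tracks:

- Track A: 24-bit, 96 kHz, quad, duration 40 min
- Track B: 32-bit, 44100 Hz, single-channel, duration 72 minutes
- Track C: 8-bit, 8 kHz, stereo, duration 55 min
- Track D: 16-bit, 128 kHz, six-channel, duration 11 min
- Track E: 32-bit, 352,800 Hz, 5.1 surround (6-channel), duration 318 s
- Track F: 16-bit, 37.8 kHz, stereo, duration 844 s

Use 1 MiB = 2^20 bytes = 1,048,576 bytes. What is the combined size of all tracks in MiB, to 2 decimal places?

7070.15 MiB

Track A: 40 min = 2,400 s; 96,000 × 2,400 × 3 × 4 = 2,764,800,000 bytes.
Track B: 72 minutes = 4,320 s; 44,100 × 4,320 × 4 × 1 = 762,048,000 bytes.
Track C: 55 min = 3,300 s; 8,000 × 3,300 × 1 × 2 = 52,800,000 bytes.
Track D: 11 min = 660 s; 128,000 × 660 × 2 × 6 = 1,013,760,000 bytes.
Track E: 352,800 × 318 × 4 × 6 = 2,692,569,600 bytes.
Track F: 37,800 × 844 × 2 × 2 = 127,612,800 bytes.
Total = 7,413,590,400 bytes = 7070.15 MiB.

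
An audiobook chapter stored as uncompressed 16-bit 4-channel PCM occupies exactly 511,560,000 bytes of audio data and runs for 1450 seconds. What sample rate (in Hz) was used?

Bytes = sample_rate × seconds × bytes_per_sample × channels.
sample_rate = 511,560,000 / (1,450 × 2 × 4) = 511,560,000 / 11,600 = 44,100 Hz.

44,100 Hz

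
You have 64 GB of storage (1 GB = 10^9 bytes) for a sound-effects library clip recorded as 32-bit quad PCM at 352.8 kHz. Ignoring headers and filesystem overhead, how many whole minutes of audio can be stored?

188 minutes

Uncompressed byte rate = 352,800 × 4 × 4 = 5,644,800 bytes/s.
Capacity = 64 × 1,000,000,000 = 64,000,000,000 bytes.
64,000,000,000 / 5,644,800 ≈ 11337.87 s → 188 minutes.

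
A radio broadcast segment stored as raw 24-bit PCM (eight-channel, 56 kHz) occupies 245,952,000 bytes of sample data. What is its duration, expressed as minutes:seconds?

3:03

Byte rate = 56,000 × 3 × 8 = 1,344,000 bytes/s.
Duration = 245,952,000 / 1,344,000 = 183 s.
183 s = 3:03.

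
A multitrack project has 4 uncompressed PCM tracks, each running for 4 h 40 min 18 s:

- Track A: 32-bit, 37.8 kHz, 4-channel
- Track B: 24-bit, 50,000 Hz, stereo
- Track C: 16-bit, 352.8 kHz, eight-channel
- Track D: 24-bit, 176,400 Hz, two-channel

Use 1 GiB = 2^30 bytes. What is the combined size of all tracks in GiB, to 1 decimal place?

4 h 40 min 18 s = 16,818 s.
Track A: 37,800 × 16,818 × 4 × 4 = 10,171,526,400 bytes.
Track B: 50,000 × 16,818 × 3 × 2 = 5,045,400,000 bytes.
Track C: 352,800 × 16,818 × 2 × 8 = 94,934,246,400 bytes.
Track D: 176,400 × 16,818 × 3 × 2 = 17,800,171,200 bytes.
Total = 127,951,344,000 bytes = 119.2 GiB.

119.2 GiB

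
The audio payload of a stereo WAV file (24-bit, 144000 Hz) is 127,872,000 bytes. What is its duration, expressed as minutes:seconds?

2:28

Byte rate = 144,000 × 3 × 2 = 864,000 bytes/s.
Duration = 127,872,000 / 864,000 = 148 s.
148 s = 2:28.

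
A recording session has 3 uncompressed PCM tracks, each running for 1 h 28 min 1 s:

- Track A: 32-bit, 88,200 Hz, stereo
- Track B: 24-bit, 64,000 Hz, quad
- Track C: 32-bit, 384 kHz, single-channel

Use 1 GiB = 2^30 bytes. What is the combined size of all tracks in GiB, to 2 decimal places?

14.80 GiB

1 h 28 min 1 s = 5,281 s.
Track A: 88,200 × 5,281 × 4 × 2 = 3,726,273,600 bytes.
Track B: 64,000 × 5,281 × 3 × 4 = 4,055,808,000 bytes.
Track C: 384,000 × 5,281 × 4 × 1 = 8,111,616,000 bytes.
Total = 15,893,697,600 bytes = 14.80 GiB.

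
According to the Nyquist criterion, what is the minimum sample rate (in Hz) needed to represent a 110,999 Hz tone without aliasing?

Minimum sample rate = 2 × 110,999 Hz = 221,998 Hz.

221,998 Hz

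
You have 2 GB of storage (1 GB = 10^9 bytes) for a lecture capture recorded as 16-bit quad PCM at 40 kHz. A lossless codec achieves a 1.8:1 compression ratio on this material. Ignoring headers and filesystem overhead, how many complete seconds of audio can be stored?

Uncompressed byte rate = 40,000 × 2 × 4 = 320,000 bytes/s.
After 1.8:1 compression, effective rate ≈ 177777.78 bytes/s.
Capacity = 2 × 1,000,000,000 = 2,000,000,000 bytes.
2,000,000,000 / effective rate ≈ 11250 s → 11,250 seconds.

11,250 seconds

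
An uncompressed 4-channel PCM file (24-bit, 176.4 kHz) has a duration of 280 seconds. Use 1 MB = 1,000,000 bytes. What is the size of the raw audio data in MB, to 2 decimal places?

592.70 MB

Bytes = 176,400 samples/s × 280 s × 3 bytes/sample × 4 ch = 592,704,000 bytes.
592,704,000 / 1,000,000 = 592.70 MB.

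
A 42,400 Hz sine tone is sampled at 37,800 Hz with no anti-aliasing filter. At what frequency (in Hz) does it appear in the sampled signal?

4,600 Hz

Nyquist = 37,800/2 = 18,900 Hz; 42,400 Hz exceeds it.
Alias = |42,400 − 1×37,800| = |42,400 − 37,800| = 4,600 Hz.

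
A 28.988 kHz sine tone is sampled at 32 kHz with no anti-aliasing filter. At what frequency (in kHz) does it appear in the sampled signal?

3.012 kHz

Nyquist = 32,000/2 = 16,000 Hz; 28,988 Hz exceeds it.
Alias = |28,988 − 1×32,000| = |28,988 − 32,000| = 3,012 Hz = 3.012 kHz.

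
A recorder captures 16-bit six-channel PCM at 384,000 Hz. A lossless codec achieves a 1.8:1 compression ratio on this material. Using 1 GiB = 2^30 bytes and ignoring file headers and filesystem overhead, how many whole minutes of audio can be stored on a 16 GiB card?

111 minutes

Uncompressed byte rate = 384,000 × 2 × 6 = 4,608,000 bytes/s.
After 1.8:1 compression, effective rate ≈ 2560000 bytes/s.
Capacity = 16 × 1,073,741,824 = 17,179,869,184 bytes.
17,179,869,184 / effective rate ≈ 6710.89 s → 111 minutes.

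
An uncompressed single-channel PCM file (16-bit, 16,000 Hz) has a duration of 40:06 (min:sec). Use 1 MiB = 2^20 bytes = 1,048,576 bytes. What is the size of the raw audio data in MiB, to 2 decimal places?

73.43 MiB

Duration = 40:06 (min:sec) = 2,406 s.
Bytes = 16,000 samples/s × 2,406 s × 2 bytes/sample × 1 ch = 76,992,000 bytes.
76,992,000 / 1,048,576 = 73.43 MiB.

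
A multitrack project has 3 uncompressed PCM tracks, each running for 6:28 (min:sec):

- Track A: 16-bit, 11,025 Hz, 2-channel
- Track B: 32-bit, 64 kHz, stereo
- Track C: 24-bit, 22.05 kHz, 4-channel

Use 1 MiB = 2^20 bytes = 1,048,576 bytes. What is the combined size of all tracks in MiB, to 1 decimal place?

303.7 MiB

6:28 (min:sec) = 388 s.
Track A: 11,025 × 388 × 2 × 2 = 17,110,800 bytes.
Track B: 64,000 × 388 × 4 × 2 = 198,656,000 bytes.
Track C: 22,050 × 388 × 3 × 4 = 102,664,800 bytes.
Total = 318,431,600 bytes = 303.7 MiB.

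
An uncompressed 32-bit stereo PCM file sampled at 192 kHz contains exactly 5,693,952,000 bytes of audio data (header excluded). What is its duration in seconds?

Byte rate = 192,000 × 4 × 2 = 1,536,000 bytes/s.
Duration = 5,693,952,000 / 1,536,000 = 3,707 s.

3,707 seconds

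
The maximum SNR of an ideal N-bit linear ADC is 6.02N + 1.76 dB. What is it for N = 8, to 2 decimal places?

6.02 × 8 + 1.76 = 49.92 dB.

49.92 dB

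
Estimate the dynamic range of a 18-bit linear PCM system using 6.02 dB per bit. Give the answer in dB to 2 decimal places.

108.36 dB

18 × 6.02 = 108.36 dB.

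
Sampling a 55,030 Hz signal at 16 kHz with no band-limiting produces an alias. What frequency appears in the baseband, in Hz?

Nyquist = 16,000/2 = 8,000 Hz; 55,030 Hz exceeds it.
Alias = |55,030 − 3×16,000| = |55,030 − 48,000| = 7,030 Hz.

7,030 Hz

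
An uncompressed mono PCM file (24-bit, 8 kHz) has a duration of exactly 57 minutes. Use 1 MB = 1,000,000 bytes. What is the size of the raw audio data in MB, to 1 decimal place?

Duration = exactly 57 minutes = 3,420 s.
Bytes = 8,000 samples/s × 3,420 s × 3 bytes/sample × 1 ch = 82,080,000 bytes.
82,080,000 / 1,000,000 = 82.1 MB.

82.1 MB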